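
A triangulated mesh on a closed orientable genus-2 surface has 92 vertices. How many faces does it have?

χ = 2 − 2·2 = -2, and every face is a triangle so 3F = 2E.
V − E + F = -2 with E = 3F/2 gives 92 − (3/2 − 1)·F = -2, so F = 188 and E = 282.

188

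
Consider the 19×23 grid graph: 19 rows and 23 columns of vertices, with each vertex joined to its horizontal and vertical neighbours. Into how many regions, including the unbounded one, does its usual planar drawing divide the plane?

397

The grid has V = 19·23 = 437 vertices and E = 19·22 + 23·18 = 832 edges.
F = 2 − V + E = 2 − 437 + 832 = 397.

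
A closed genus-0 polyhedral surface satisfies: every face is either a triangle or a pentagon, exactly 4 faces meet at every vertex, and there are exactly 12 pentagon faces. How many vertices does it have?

Let x be the number of triangles; then F = 12 + x.
Edge–face incidences: 2E = 5·12 + 3·x = 60 + 3x.
Every vertex has degree 4, so 4V = 2E.
Euler: V − E + F = 2 ⇒ (2E)/4 − E + (12 + x) = 2.
Multiply by 8: 2·(2E) − 4·(2E) + 8·(12 + x) = 16, i.e. 96 + 8x − 2·(60 + 3x) = 16.
Collecting terms: 2x − 24 = 16, so 2x = 40, so x = 20.
Then 2E = 60 + 3·20 = 120, so E = 60, V = 2E/4 = 30, F = 12 + 20 = 32.

30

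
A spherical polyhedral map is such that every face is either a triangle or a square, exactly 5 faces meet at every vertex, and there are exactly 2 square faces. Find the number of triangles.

Let x be the number of triangles; then F = 2 + x.
Edge–face incidences: 2E = 4·2 + 3·x = 8 + 3x.
Every vertex has degree 5, so 5V = 2E.
Euler: V − E + F = 2 ⇒ (2E)/5 − E + (2 + x) = 2.
Multiply by 10: 2·(2E) − 5·(2E) + 10·(2 + x) = 20, i.e. 20 + 10x − 3·(8 + 3x) = 20.
Collecting terms: x − 4 = 20, so x = 24.
Then 2E = 8 + 3·24 = 80, so E = 40, V = 2E/5 = 16, F = 2 + 24 = 26.

24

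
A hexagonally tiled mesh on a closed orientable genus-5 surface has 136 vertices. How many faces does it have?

χ = 2 − 2·5 = -8, and every face is a hexagon so 6F = 2E.
V − E + F = -8 with E = 6F/2 gives 136 − (6/2 − 1)·F = -8, so F = 72 and E = 216.

72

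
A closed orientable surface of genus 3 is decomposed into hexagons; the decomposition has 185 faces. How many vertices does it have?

χ = 2 − 2·3 = -4, and every face is a hexagon so 6F = 2E.
E = 6·185/2 = 555. Then V = -4 + E − F = -4 + 555 − 185 = 366.

366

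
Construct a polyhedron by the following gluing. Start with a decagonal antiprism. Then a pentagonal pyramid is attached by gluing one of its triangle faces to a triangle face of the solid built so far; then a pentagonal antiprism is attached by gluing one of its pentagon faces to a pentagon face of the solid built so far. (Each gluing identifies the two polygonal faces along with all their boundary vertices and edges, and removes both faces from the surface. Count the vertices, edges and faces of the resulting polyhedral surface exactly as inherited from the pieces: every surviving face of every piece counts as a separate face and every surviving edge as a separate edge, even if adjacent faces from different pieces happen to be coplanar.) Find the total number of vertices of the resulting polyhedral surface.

28

A decagonal antiprism: V=20, E=40, F=22.
Attach a pentagonal pyramid (V=6, E=10, F=6) along a 3-gon: merge 3 vertices and 3 edges, delete both glued faces → V=23, E=47, F=26.
Attach a pentagonal antiprism (V=10, E=20, F=12) along a 5-gon: merge 5 vertices and 5 edges, delete both glued faces → V=28, E=62, F=36.
Check: V − E + F = 28 − 62 + 36 = 2.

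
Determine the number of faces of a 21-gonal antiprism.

44

An antiprism on an n-gon has two n-gon caps and 2n triangles: V = 2·21 = 42, E = 4·21 = 84, F = 2·21 + 2 = 44.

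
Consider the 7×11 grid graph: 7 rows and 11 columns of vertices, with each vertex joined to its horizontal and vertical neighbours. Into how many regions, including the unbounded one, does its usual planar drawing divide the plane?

61

The grid has V = 7·11 = 77 vertices and E = 7·10 + 11·6 = 136 edges.
F = 2 − V + E = 2 − 77 + 136 = 61.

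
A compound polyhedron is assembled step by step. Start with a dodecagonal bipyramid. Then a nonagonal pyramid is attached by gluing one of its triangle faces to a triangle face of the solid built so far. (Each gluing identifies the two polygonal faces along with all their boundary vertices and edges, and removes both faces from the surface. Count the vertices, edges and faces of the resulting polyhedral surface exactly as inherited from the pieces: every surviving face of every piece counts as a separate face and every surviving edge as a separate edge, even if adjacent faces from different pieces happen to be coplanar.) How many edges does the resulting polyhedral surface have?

51

A dodecagonal bipyramid: V=14, E=36, F=24.
Attach a nonagonal pyramid (V=10, E=18, F=10) along a 3-gon: merge 3 vertices and 3 edges, delete both glued faces → V=21, E=51, F=32.
Check: V − E + F = 21 − 51 + 32 = 2.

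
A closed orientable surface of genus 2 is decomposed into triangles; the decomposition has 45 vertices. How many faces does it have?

94

χ = 2 − 2·2 = -2, and every face is a triangle so 3F = 2E.
V − E + F = -2 with E = 3F/2 gives 45 − (3/2 − 1)·F = -2, so F = 94 and E = 141.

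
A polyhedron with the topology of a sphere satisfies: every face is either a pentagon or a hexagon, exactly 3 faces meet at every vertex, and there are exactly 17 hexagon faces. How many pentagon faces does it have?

12

Let x be the number of pentagons; then F = 17 + x.
Edge–face incidences: 2E = 6·17 + 5·x = 102 + 5x.
Every vertex has degree 3, so 3V = 2E.
Euler: V − E + F = 2 ⇒ (2E)/3 − E + (17 + x) = 2.
Multiply by 6: 2·(2E) − 3·(2E) + 6·(17 + x) = 12, i.e. 102 + 6x − (102 + 5x) = 12.
Collecting terms: x = 12.
Then 2E = 102 + 5·12 = 162, so E = 81, V = 2E/3 = 54, F = 17 + 12 = 29.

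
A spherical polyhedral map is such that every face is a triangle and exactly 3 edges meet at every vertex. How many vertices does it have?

4

Each face has 3 edges and each edge borders two faces, so 2E = 3F.
Each vertex has degree 3, so 3V = 2E and hence V = 3F/3.
Euler: V − E + F = 2 ⇒ (3F/3) − (3F/2) + F = 2.
Multiply by 6: (6 − 9 + 6)F = 12, i.e. 3F = 12.
So F = 4, E = 3·4/2 = 6, V = 3·4/3 = 4.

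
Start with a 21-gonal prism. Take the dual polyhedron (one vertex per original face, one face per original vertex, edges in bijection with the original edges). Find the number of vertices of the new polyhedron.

The base solid has V = 42, E = 63, F = 23.
The dual swaps V and F and preserves E: V′ = F = 23, E′ = E = 63, F′ = V = 42.

23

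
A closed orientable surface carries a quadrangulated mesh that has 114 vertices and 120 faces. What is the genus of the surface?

Every face is a square, so 2E = 4·120 = 480, giving E = 240.
χ = V − E + F = 114 − 240 + 120 = -6.
For a closed orientable surface χ = 2 − 2g, so g = (2 − (-6))/2 = 4.

4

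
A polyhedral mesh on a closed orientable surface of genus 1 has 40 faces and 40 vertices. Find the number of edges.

For a closed orientable surface of genus 1, χ = 2 − 2·1 = 0.
E = V + F − (0) = 40 + 40 − (0) = 80.

80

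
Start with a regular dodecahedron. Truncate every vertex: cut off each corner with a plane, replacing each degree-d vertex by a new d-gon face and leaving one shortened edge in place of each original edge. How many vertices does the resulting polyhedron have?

The base solid has V = 20, E = 30, F = 12.
Truncation replaces each original edge-end by a new vertex, so V′ = 2E = 60.
Each original edge survives, and each old vertex of degree d contributes d new edges; summing degrees gives Σd = 2E, so E′ = E + 2E = 3E = 90.
Each original face survives and each original vertex becomes one new face: F′ = F + V = 32.

60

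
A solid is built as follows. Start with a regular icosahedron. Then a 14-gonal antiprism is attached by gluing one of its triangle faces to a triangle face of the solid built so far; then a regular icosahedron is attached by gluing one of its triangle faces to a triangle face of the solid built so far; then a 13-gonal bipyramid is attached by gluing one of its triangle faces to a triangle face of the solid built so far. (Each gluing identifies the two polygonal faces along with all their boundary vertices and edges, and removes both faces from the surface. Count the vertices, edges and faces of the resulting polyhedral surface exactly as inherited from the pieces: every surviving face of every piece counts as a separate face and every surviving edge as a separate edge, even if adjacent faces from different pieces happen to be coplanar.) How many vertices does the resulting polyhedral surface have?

58

A regular icosahedron: V=12, E=30, F=20.
Attach a 14-gonal antiprism (V=28, E=56, F=30) along a 3-gon: merge 3 vertices and 3 edges, delete both glued faces → V=37, E=83, F=48.
Attach a regular icosahedron (V=12, E=30, F=20) along a 3-gon: merge 3 vertices and 3 edges, delete both glued faces → V=46, E=110, F=66.
Attach a 13-gonal bipyramid (V=15, E=39, F=26) along a 3-gon: merge 3 vertices and 3 edges, delete both glued faces → V=58, E=146, F=90.
Check: V − E + F = 58 − 146 + 90 = 2.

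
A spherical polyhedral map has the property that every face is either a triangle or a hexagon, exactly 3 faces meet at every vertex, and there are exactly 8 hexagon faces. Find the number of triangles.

Let x be the number of triangles; then F = 8 + x.
Edge–face incidences: 2E = 6·8 + 3·x = 48 + 3x.
Every vertex has degree 3, so 3V = 2E.
Euler: V − E + F = 2 ⇒ (2E)/3 − E + (8 + x) = 2.
Multiply by 6: 2·(2E) − 3·(2E) + 6·(8 + x) = 12, i.e. 48 + 6x − (48 + 3x) = 12.
Collecting terms: 3x = 12, so x = 4.
Then 2E = 48 + 3·4 = 60, so E = 30, V = 2E/3 = 20, F = 8 + 4 = 12.

4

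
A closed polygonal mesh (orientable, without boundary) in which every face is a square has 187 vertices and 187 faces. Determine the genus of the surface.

1

Every face is a square, so 2E = 4·187 = 748, giving E = 374.
χ = V − E + F = 187 − 374 + 187 = 0.
For a closed orientable surface χ = 2 − 2g, so g = (2 − (0))/2 = 1.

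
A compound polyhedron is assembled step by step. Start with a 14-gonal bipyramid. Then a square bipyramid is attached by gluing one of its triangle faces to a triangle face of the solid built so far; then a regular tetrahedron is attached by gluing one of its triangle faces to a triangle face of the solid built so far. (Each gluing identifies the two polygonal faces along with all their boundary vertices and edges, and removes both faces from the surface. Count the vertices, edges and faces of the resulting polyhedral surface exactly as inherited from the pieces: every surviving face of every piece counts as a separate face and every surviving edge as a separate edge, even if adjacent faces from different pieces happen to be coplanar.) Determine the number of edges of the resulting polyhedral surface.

54

A 14-gonal bipyramid: V=16, E=42, F=28.
Attach a square bipyramid (V=6, E=12, F=8) along a 3-gon: merge 3 vertices and 3 edges, delete both glued faces → V=19, E=51, F=34.
Attach a regular tetrahedron (V=4, E=6, F=4) along a 3-gon: merge 3 vertices and 3 edges, delete both glued faces → V=20, E=54, F=36.
Check: V − E + F = 20 − 54 + 36 = 2.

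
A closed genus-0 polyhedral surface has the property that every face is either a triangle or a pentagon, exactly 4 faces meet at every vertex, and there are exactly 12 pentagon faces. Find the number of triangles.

20

Let x be the number of triangles; then F = 12 + x.
Edge–face incidences: 2E = 5·12 + 3·x = 60 + 3x.
Every vertex has degree 4, so 4V = 2E.
Euler: V − E + F = 2 ⇒ (2E)/4 − E + (12 + x) = 2.
Multiply by 8: 2·(2E) − 4·(2E) + 8·(12 + x) = 16, i.e. 96 + 8x − 2·(60 + 3x) = 16.
Collecting terms: 2x − 24 = 16, so 2x = 40, so x = 20.
Then 2E = 60 + 3·20 = 120, so E = 60, V = 2E/4 = 30, F = 12 + 20 = 32.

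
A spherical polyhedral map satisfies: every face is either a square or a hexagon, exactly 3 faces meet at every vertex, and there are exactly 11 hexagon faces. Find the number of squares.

6

Let x be the number of squares; then F = 11 + x.
Edge–face incidences: 2E = 6·11 + 4·x = 66 + 4x.
Every vertex has degree 3, so 3V = 2E.
Euler: V − E + F = 2 ⇒ (2E)/3 − E + (11 + x) = 2.
Multiply by 6: 2·(2E) − 3·(2E) + 6·(11 + x) = 12, i.e. 66 + 6x − (66 + 4x) = 12.
Collecting terms: 2x = 12, so x = 6.
Then 2E = 66 + 4·6 = 90, so E = 45, V = 2E/3 = 30, F = 11 + 6 = 17.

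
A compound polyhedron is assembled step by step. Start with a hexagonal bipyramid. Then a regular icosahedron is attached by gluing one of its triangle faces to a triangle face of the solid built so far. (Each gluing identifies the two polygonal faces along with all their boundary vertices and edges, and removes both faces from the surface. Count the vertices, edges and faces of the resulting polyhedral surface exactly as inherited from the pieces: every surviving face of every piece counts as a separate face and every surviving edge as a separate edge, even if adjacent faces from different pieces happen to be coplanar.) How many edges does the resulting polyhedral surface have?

45

A hexagonal bipyramid: V=8, E=18, F=12.
Attach a regular icosahedron (V=12, E=30, F=20) along a 3-gon: merge 3 vertices and 3 edges, delete both glued faces → V=17, E=45, F=30.
Check: V − E + F = 17 − 45 + 30 = 2.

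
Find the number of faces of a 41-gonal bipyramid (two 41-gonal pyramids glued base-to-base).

A bipyramid over an n-gon has 2n triangular faces and n + 2 vertices: V = 41 + 2 = 43, E = 3·41 = 123, F = 2·41 = 82.

82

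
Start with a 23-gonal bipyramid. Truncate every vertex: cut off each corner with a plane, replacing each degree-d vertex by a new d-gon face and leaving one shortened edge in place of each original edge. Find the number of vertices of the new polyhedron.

The base solid has V = 25, E = 69, F = 46.
Truncation replaces each original edge-end by a new vertex, so V′ = 2E = 138.
Each original edge survives, and each old vertex of degree d contributes d new edges; summing degrees gives Σd = 2E, so E′ = E + 2E = 3E = 207.
Each original face survives and each original vertex becomes one new face: F′ = F + V = 71.

138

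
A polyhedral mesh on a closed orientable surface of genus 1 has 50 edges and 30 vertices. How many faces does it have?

For a closed orientable surface of genus 1, χ = 2 − 2·1 = 0.
F = 0 − V + E = 0 − 30 + 50 = 20.

20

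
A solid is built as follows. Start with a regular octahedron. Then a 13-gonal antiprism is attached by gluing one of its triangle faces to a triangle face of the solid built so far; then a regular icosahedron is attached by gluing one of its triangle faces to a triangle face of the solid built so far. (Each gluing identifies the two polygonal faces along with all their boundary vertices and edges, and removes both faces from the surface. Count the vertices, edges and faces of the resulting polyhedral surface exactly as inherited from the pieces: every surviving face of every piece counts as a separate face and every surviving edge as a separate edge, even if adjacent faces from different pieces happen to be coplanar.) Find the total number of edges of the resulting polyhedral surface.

88

A regular octahedron: V=6, E=12, F=8.
Attach a 13-gonal antiprism (V=26, E=52, F=28) along a 3-gon: merge 3 vertices and 3 edges, delete both glued faces → V=29, E=61, F=34.
Attach a regular icosahedron (V=12, E=30, F=20) along a 3-gon: merge 3 vertices and 3 edges, delete both glued faces → V=38, E=88, F=52.
Check: V − E + F = 38 − 88 + 52 = 2.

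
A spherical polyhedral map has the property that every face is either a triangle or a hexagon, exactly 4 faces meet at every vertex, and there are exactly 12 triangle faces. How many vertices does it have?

Let x be the number of hexagons; then F = 12 + x.
Edge–face incidences: 2E = 3·12 + 6·x = 36 + 6x.
Every vertex has degree 4, so 4V = 2E.
Euler: V − E + F = 2 ⇒ (2E)/4 − E + (12 + x) = 2.
Multiply by 8: 2·(2E) − 4·(2E) + 8·(12 + x) = 16, i.e. 96 + 8x − 2·(36 + 6x) = 16.
Collecting terms: −4x + 24 = 16, so −4x = −8, so x = 2.
Then 2E = 36 + 6·2 = 48, so E = 24, V = 2E/4 = 12, F = 12 + 2 = 14.

12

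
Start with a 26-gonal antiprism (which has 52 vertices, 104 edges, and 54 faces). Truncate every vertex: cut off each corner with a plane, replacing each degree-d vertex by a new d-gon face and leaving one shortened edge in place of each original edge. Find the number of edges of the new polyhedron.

Truncation replaces each original edge-end by a new vertex, so V′ = 2E = 208.
Each original edge survives, and each old vertex of degree d contributes d new edges; summing degrees gives Σd = 2E, so E′ = E + 2E = 3E = 312.
Each original face survives and each original vertex becomes one new face: F′ = F + V = 106.

312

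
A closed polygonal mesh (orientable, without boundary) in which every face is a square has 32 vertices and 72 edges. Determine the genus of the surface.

3

Every face is a square and each edge borders two faces, so 4F = 2·72, giving F = 36.
χ = V − E + F = 32 − 72 + 36 = -4.
For a closed orientable surface χ = 2 − 2g, so g = (2 − (-4))/2 = 3.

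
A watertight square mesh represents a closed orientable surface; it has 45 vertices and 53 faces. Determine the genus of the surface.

Every face is a square, so 2E = 4·53 = 212, giving E = 106.
χ = V − E + F = 45 − 106 + 53 = -8.
For a closed orientable surface χ = 2 − 2g, so g = (2 − (-8))/2 = 5.

5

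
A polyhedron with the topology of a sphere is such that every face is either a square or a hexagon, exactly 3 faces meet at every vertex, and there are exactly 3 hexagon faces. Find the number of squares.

6

Let x be the number of squares; then F = 3 + x.
Edge–face incidences: 2E = 6·3 + 4·x = 18 + 4x.
Every vertex has degree 3, so 3V = 2E.
Euler: V − E + F = 2 ⇒ (2E)/3 − E + (3 + x) = 2.
Multiply by 6: 2·(2E) − 3·(2E) + 6·(3 + x) = 12, i.e. 18 + 6x − (18 + 4x) = 12.
Collecting terms: 2x = 12, so x = 6.
Then 2E = 18 + 4·6 = 42, so E = 21, V = 2E/3 = 14, F = 3 + 6 = 9.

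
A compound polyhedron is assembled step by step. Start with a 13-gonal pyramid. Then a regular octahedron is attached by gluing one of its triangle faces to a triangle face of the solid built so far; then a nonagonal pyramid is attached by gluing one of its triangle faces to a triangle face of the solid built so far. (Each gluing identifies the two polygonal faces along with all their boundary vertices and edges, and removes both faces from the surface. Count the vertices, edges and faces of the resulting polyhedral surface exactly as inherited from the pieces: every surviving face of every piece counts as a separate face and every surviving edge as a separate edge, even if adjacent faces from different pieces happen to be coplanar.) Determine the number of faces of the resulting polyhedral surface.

28

A 13-gonal pyramid: V=14, E=26, F=14.
Attach a regular octahedron (V=6, E=12, F=8) along a 3-gon: merge 3 vertices and 3 edges, delete both glued faces → V=17, E=35, F=20.
Attach a nonagonal pyramid (V=10, E=18, F=10) along a 3-gon: merge 3 vertices and 3 edges, delete both glued faces → V=24, E=50, F=28.
Check: V − E + F = 24 − 50 + 28 = 2.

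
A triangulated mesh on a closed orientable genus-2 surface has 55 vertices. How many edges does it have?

171

χ = 2 − 2·2 = -2, and every face is a triangle so 3F = 2E.
V − E + F = -2 with E = 3F/2 gives 55 − (3/2 − 1)·F = -2, so F = 114 and E = 171.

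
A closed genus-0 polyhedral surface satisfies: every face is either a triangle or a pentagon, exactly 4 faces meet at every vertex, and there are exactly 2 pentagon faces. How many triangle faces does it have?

Let x be the number of triangles; then F = 2 + x.
Edge–face incidences: 2E = 5·2 + 3·x = 10 + 3x.
Every vertex has degree 4, so 4V = 2E.
Euler: V − E + F = 2 ⇒ (2E)/4 − E + (2 + x) = 2.
Multiply by 8: 2·(2E) − 4·(2E) + 8·(2 + x) = 16, i.e. 16 + 8x − 2·(10 + 3x) = 16.
Collecting terms: 2x − 4 = 16, so 2x = 20, so x = 10.
Then 2E = 10 + 3·10 = 40, so E = 20, V = 2E/4 = 10, F = 2 + 10 = 12.

10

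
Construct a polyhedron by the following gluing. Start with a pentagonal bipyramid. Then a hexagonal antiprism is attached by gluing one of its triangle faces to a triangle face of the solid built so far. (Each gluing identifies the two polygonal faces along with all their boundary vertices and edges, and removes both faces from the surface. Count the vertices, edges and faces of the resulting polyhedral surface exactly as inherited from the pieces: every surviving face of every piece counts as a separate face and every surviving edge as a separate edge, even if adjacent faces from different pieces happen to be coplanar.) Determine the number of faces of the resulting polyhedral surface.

A pentagonal bipyramid: V=7, E=15, F=10.
Attach a hexagonal antiprism (V=12, E=24, F=14) along a 3-gon: merge 3 vertices and 3 edges, delete both glued faces → V=16, E=36, F=22.
Check: V − E + F = 16 − 36 + 22 = 2.

22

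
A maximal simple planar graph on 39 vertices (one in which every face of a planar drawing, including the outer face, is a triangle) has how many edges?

In a plane triangulation 3F = 2E and V − E + F = 2, so E = 3V − 6 = 3·39 − 6 = 111.

111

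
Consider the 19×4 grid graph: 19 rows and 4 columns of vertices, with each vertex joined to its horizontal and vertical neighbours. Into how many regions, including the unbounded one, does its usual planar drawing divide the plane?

The grid has V = 19·4 = 76 vertices and E = 19·3 + 4·18 = 129 edges.
F = 2 − V + E = 2 − 76 + 129 = 55.

55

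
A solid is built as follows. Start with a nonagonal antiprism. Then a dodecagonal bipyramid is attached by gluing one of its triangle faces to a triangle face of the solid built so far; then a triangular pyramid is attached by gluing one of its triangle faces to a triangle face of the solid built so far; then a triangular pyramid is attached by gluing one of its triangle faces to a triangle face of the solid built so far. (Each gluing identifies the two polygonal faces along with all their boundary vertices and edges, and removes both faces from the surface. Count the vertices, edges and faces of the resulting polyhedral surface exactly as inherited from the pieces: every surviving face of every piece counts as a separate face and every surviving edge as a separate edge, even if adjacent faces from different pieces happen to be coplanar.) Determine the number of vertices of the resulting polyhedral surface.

31

A nonagonal antiprism: V=18, E=36, F=20.
Attach a dodecagonal bipyramid (V=14, E=36, F=24) along a 3-gon: merge 3 vertices and 3 edges, delete both glued faces → V=29, E=69, F=42.
Attach a triangular pyramid (V=4, E=6, F=4) along a 3-gon: merge 3 vertices and 3 edges, delete both glued faces → V=30, E=72, F=44.
Attach a triangular pyramid (V=4, E=6, F=4) along a 3-gon: merge 3 vertices and 3 edges, delete both glued faces → V=31, E=75, F=46.
Check: V − E + F = 31 − 75 + 46 = 2.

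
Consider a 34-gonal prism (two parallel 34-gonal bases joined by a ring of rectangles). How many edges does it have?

102

A prism on an n-gon has two n-gon bases and n rectangular sides: V = 2·34 = 68, E = 3·34 = 102, F = 34 + 2 = 36.
Check: V − E + F = 68 − 102 + 36 = 2.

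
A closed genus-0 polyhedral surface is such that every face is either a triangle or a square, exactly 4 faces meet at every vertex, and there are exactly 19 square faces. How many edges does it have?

Let x be the number of triangles; then F = 19 + x.
Edge–face incidences: 2E = 4·19 + 3·x = 76 + 3x.
Every vertex has degree 4, so 4V = 2E.
Euler: V − E + F = 2 ⇒ (2E)/4 − E + (19 + x) = 2.
Multiply by 8: 2·(2E) − 4·(2E) + 8·(19 + x) = 16, i.e. 152 + 8x − 2·(76 + 3x) = 16.
Collecting terms: 2x = 16, so x = 8.
Then 2E = 76 + 3·8 = 100, so E = 50, V = 2E/4 = 25, F = 19 + 8 = 27.

50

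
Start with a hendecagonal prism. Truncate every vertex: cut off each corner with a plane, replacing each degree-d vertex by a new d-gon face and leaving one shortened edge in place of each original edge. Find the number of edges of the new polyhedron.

The base solid has V = 22, E = 33, F = 13.
Truncation replaces each original edge-end by a new vertex, so V′ = 2E = 66.
Each original edge survives, and each old vertex of degree d contributes d new edges; summing degrees gives Σd = 2E, so E′ = E + 2E = 3E = 99.
Each original face survives and each original vertex becomes one new face: F′ = F + V = 35.

99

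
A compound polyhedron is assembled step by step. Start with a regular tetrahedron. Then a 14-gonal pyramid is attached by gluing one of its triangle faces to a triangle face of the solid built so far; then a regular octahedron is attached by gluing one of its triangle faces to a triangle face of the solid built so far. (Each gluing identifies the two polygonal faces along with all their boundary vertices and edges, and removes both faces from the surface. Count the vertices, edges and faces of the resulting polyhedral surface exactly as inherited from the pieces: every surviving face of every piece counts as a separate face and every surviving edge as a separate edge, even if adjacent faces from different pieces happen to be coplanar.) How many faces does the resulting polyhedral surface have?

A regular tetrahedron: V=4, E=6, F=4.
Attach a 14-gonal pyramid (V=15, E=28, F=15) along a 3-gon: merge 3 vertices and 3 edges, delete both glued faces → V=16, E=31, F=17.
Attach a regular octahedron (V=6, E=12, F=8) along a 3-gon: merge 3 vertices and 3 edges, delete both glued faces → V=19, E=40, F=23.
Check: V − E + F = 19 − 40 + 23 = 2.

23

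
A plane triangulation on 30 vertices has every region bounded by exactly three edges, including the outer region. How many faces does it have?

In a plane triangulation 3F = 2E and V − E + F = 2, so F = 2V − 4 = 2·30 − 4 = 56.

56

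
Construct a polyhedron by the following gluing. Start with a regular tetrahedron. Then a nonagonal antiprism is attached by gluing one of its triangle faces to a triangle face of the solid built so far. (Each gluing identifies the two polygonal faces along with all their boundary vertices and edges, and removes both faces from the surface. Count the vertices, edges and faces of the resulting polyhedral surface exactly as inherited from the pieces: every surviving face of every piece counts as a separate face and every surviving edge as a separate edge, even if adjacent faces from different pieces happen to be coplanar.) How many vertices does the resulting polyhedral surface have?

19

A regular tetrahedron: V=4, E=6, F=4.
Attach a nonagonal antiprism (V=18, E=36, F=20) along a 3-gon: merge 3 vertices and 3 edges, delete both glued faces → V=19, E=39, F=22.
Check: V − E + F = 19 − 39 + 22 = 2.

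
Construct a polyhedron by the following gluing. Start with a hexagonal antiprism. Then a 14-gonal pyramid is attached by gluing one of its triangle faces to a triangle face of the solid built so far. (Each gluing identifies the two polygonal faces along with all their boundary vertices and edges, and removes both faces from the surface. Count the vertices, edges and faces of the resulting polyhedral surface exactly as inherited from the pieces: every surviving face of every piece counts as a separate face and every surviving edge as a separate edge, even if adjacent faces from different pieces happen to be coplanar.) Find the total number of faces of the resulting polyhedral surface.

27

A hexagonal antiprism: V=12, E=24, F=14.
Attach a 14-gonal pyramid (V=15, E=28, F=15) along a 3-gon: merge 3 vertices and 3 edges, delete both glued faces → V=24, E=49, F=27.
Check: V − E + F = 24 − 49 + 27 = 2.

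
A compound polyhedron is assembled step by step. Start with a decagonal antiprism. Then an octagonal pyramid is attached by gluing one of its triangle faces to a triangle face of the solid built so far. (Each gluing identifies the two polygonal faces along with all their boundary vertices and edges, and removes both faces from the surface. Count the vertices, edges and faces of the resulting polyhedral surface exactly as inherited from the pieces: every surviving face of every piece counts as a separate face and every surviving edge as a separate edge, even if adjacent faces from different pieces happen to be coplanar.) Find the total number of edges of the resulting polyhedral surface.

A decagonal antiprism: V=20, E=40, F=22.
Attach an octagonal pyramid (V=9, E=16, F=9) along a 3-gon: merge 3 vertices and 3 edges, delete both glued faces → V=26, E=53, F=29.
Check: V − E + F = 26 − 53 + 29 = 2.

53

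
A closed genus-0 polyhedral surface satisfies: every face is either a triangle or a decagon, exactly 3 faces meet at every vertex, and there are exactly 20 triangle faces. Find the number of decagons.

12

Let x be the number of decagons; then F = 20 + x.
Edge–face incidences: 2E = 3·20 + 10·x = 60 + 10x.
Every vertex has degree 3, so 3V = 2E.
Euler: V − E + F = 2 ⇒ (2E)/3 − E + (20 + x) = 2.
Multiply by 6: 2·(2E) − 3·(2E) + 6·(20 + x) = 12, i.e. 120 + 6x − (60 + 10x) = 12.
Collecting terms: −4x + 60 = 12, so −4x = −48, so x = 12.
Then 2E = 60 + 10·12 = 180, so E = 90, V = 2E/3 = 60, F = 20 + 12 = 32.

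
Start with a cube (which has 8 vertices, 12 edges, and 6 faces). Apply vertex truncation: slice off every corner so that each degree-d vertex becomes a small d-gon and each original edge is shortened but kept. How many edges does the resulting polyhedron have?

36

Truncation replaces each original edge-end by a new vertex, so V′ = 2E = 24.
Each original edge survives, and each old vertex of degree d contributes d new edges; summing degrees gives Σd = 2E, so E′ = E + 2E = 3E = 36.
Each original face survives and each original vertex becomes one new face: F′ = F + V = 14.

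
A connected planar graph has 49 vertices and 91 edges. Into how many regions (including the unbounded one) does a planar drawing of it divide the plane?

44

Euler's formula for a connected plane graph: V − E + F = 2, so F = 2 − 49 + 91 = 44.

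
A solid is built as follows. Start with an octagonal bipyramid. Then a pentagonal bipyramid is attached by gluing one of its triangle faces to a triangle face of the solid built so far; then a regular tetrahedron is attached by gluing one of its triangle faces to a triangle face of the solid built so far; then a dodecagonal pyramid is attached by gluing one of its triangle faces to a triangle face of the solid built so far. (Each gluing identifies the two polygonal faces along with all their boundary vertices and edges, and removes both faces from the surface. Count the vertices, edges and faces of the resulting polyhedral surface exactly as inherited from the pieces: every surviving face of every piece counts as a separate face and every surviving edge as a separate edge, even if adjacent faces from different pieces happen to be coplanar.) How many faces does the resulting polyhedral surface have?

An octagonal bipyramid: V=10, E=24, F=16.
Attach a pentagonal bipyramid (V=7, E=15, F=10) along a 3-gon: merge 3 vertices and 3 edges, delete both glued faces → V=14, E=36, F=24.
Attach a regular tetrahedron (V=4, E=6, F=4) along a 3-gon: merge 3 vertices and 3 edges, delete both glued faces → V=15, E=39, F=26.
Attach a dodecagonal pyramid (V=13, E=24, F=13) along a 3-gon: merge 3 vertices and 3 edges, delete both glued faces → V=25, E=60, F=37.
Check: V − E + F = 25 − 60 + 37 = 2.

37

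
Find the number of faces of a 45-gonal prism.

A prism on an n-gon has two n-gon bases and n rectangular sides: V = 2·45 = 90, E = 3·45 = 135, F = 45 + 2 = 47.

47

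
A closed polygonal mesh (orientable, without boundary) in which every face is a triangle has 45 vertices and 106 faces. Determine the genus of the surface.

Every face is a triangle, so 2E = 3·106 = 318, giving E = 159.
χ = V − E + F = 45 − 159 + 106 = -8.
For a closed orientable surface χ = 2 − 2g, so g = (2 − (-8))/2 = 5.

5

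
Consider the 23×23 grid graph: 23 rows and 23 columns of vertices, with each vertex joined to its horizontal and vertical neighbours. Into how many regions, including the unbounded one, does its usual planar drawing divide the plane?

The grid has V = 23·23 = 529 vertices and E = 23·22 + 23·22 = 1012 edges.
F = 2 − V + E = 2 − 529 + 1012 = 485.

485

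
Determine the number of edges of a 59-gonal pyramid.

A pyramid on an n-gon base has one n-gon and n triangles: V = 59 + 1 = 60, E = 2·59 = 118, F = 59 + 1 = 60.
Check: V − E + F = 60 − 118 + 60 = 2.

118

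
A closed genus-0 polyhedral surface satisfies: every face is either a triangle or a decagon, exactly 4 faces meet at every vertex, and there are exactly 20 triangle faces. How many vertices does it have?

Let x be the number of decagons; then F = 20 + x.
Edge–face incidences: 2E = 3·20 + 10·x = 60 + 10x.
Every vertex has degree 4, so 4V = 2E.
Euler: V − E + F = 2 ⇒ (2E)/4 − E + (20 + x) = 2.
Multiply by 8: 2·(2E) − 4·(2E) + 8·(20 + x) = 16, i.e. 160 + 8x − 2·(60 + 10x) = 16.
Collecting terms: −12x + 40 = 16, so −12x = −24, so x = 2.
Then 2E = 60 + 10·2 = 80, so E = 40, V = 2E/4 = 20, F = 20 + 2 = 22.

20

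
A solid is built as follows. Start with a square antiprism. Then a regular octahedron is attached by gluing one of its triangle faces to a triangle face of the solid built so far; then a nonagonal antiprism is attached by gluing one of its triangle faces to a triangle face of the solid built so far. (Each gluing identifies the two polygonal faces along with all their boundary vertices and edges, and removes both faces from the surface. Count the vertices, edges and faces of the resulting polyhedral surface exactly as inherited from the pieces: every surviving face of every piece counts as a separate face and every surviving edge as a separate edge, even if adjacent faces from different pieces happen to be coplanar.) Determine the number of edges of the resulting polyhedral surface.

A square antiprism: V=8, E=16, F=10.
Attach a regular octahedron (V=6, E=12, F=8) along a 3-gon: merge 3 vertices and 3 edges, delete both glued faces → V=11, E=25, F=16.
Attach a nonagonal antiprism (V=18, E=36, F=20) along a 3-gon: merge 3 vertices and 3 edges, delete both glued faces → V=26, E=58, F=34.
Check: V − E + F = 26 − 58 + 34 = 2.

58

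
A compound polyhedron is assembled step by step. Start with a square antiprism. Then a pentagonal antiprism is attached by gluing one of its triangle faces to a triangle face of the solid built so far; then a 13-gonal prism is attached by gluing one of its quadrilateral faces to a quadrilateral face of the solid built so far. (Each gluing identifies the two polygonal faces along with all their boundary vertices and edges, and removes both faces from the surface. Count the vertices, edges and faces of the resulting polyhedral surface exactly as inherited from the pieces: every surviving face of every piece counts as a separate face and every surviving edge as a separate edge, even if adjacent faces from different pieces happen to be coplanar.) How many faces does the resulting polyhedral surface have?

33

A square antiprism: V=8, E=16, F=10.
Attach a pentagonal antiprism (V=10, E=20, F=12) along a 3-gon: merge 3 vertices and 3 edges, delete both glued faces → V=15, E=33, F=20.
Attach a 13-gonal prism (V=26, E=39, F=15) along a 4-gon: merge 4 vertices and 4 edges, delete both glued faces → V=37, E=68, F=33.
Check: V − E + F = 37 − 68 + 33 = 2.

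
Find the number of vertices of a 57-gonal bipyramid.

A bipyramid over an n-gon has 2n triangular faces and n + 2 vertices: V = 57 + 2 = 59, E = 3·57 = 171, F = 2·57 = 114.

59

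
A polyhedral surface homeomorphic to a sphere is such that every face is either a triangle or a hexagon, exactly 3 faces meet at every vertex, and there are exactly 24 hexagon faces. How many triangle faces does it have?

Let x be the number of triangles; then F = 24 + x.
Edge–face incidences: 2E = 6·24 + 3·x = 144 + 3x.
Every vertex has degree 3, so 3V = 2E.
Euler: V − E + F = 2 ⇒ (2E)/3 − E + (24 + x) = 2.
Multiply by 6: 2·(2E) − 3·(2E) + 6·(24 + x) = 12, i.e. 144 + 6x − (144 + 3x) = 12.
Collecting terms: 3x = 12, so x = 4.
Then 2E = 144 + 3·4 = 156, so E = 78, V = 2E/3 = 52, F = 24 + 4 = 28.

4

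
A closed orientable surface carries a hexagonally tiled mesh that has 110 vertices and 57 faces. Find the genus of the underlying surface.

Every face is a hexagon, so 2E = 6·57 = 342, giving E = 171.
χ = V − E + F = 110 − 171 + 57 = -4.
For a closed orientable surface χ = 2 − 2g, so g = (2 − (-4))/2 = 3.

3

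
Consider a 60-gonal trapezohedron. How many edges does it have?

The n-trapezohedron (dual of the n-antiprism) has V = 2·60 + 2 = 122, E = 4·60 = 240, F = 2·60 = 120.

240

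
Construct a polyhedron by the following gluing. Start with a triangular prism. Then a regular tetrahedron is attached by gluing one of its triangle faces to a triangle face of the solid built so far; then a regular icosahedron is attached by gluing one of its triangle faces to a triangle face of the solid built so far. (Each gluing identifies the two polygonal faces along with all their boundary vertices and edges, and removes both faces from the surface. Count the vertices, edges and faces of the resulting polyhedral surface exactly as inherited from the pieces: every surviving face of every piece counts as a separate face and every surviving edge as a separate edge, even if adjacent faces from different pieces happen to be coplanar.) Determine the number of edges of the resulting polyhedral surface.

39

A triangular prism: V=6, E=9, F=5.
Attach a regular tetrahedron (V=4, E=6, F=4) along a 3-gon: merge 3 vertices and 3 edges, delete both glued faces → V=7, E=12, F=7.
Attach a regular icosahedron (V=12, E=30, F=20) along a 3-gon: merge 3 vertices and 3 edges, delete both glued faces → V=16, E=39, F=25.
Check: V − E + F = 16 − 39 + 25 = 2.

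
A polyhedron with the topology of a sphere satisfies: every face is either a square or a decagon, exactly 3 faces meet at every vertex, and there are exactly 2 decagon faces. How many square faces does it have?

Let x be the number of squares; then F = 2 + x.
Edge–face incidences: 2E = 10·2 + 4·x = 20 + 4x.
Every vertex has degree 3, so 3V = 2E.
Euler: V − E + F = 2 ⇒ (2E)/3 − E + (2 + x) = 2.
Multiply by 6: 2·(2E) − 3·(2E) + 6·(2 + x) = 12, i.e. 12 + 6x − (20 + 4x) = 12.
Collecting terms: 2x − 8 = 12, so 2x = 20, so x = 10.
Then 2E = 20 + 4·10 = 60, so E = 30, V = 2E/3 = 20, F = 2 + 10 = 12.

10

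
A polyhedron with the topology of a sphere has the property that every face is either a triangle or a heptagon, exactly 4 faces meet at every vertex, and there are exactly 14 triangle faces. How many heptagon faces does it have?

Let x be the number of heptagons; then F = 14 + x.
Edge–face incidences: 2E = 3·14 + 7·x = 42 + 7x.
Every vertex has degree 4, so 4V = 2E.
Euler: V − E + F = 2 ⇒ (2E)/4 − E + (14 + x) = 2.
Multiply by 8: 2·(2E) − 4·(2E) + 8·(14 + x) = 16, i.e. 112 + 8x − 2·(42 + 7x) = 16.
Collecting terms: −6x + 28 = 16, so −6x = −12, so x = 2.
Then 2E = 42 + 7·2 = 56, so E = 28, V = 2E/4 = 14, F = 14 + 2 = 16.

2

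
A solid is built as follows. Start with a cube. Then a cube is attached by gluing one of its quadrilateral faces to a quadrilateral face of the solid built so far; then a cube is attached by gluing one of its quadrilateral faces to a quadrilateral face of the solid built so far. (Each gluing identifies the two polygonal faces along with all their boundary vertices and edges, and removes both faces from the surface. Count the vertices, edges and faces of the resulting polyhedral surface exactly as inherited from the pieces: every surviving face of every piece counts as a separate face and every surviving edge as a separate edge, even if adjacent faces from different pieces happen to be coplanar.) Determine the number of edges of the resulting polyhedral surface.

A cube: V=8, E=12, F=6.
Attach a cube (V=8, E=12, F=6) along a 4-gon: merge 4 vertices and 4 edges, delete both glued faces → V=12, E=20, F=10.
Attach a cube (V=8, E=12, F=6) along a 4-gon: merge 4 vertices and 4 edges, delete both glued faces → V=16, E=28, F=14.
Check: V − E + F = 16 − 28 + 14 = 2.

28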